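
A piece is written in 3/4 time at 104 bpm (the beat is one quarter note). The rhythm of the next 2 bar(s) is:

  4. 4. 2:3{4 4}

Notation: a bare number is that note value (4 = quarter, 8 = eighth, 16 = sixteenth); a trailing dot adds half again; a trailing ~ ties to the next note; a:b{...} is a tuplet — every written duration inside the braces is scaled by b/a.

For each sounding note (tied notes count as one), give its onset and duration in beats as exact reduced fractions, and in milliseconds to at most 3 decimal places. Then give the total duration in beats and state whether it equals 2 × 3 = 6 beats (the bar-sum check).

1) 0.0ms=0b +865.385ms=3/2b
2) 865.385ms=3/2b +865.385ms=3/2b
3) 1730.769ms=3b +865.385ms=3/2b
4) 2596.154ms=9/2b +865.385ms=3/2b
Σ=6b of 6 (104bpm 3/4) — PASS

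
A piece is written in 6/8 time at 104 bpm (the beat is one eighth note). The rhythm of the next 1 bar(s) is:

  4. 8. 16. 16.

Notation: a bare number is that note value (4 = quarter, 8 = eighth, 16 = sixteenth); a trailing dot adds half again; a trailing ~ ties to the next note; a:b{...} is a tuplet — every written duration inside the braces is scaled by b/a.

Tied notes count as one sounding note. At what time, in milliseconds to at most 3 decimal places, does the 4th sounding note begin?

note 4 onset = 21/4b = 3028.846ms

1. 0.0ms @ 0 + 1730.769ms (3)
2. 1730.769ms @ 3 + 865.385ms (3/2)
3. 2596.154ms @ 9/2 + 432.692ms (3/4)
4. 3028.846ms @ 21/4 + 432.692ms (3/4)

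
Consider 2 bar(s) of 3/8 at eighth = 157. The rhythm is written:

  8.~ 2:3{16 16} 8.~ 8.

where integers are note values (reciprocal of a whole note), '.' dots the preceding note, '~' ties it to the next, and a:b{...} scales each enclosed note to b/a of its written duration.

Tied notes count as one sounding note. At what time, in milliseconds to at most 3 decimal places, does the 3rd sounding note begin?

note 3 onset = 3b = 1146.497ms

1. 0.0ms @ 0 + 859.873ms (9/4)
2. 859.873ms @ 9/4 + 286.624ms (3/4)
3. 1146.497ms @ 3 + 1146.497ms (3)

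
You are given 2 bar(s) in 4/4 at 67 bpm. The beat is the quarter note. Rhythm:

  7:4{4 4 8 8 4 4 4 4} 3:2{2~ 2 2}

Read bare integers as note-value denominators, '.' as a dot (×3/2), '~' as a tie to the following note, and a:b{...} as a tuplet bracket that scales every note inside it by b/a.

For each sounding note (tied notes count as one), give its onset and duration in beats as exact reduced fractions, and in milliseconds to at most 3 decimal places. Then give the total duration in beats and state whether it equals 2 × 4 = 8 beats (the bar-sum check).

1) 0.0ms=0b +511.727ms=4/7b
2) 511.727ms=4/7b +511.727ms=4/7b
3) 1023.454ms=8/7b +255.864ms=2/7b
4) 1279.318ms=10/7b +255.864ms=2/7b
5) 1535.181ms=12/7b +511.727ms=4/7b
6) 2046.908ms=16/7b +511.727ms=4/7b
7) 2558.635ms=20/7b +511.727ms=4/7b
8) 3070.362ms=24/7b +511.727ms=4/7b
9) 3582.09ms=4b +2388.06ms=8/3b
10) 5970.149ms=20/3b +1194.03ms=4/3b
Σ=8b of 8 (67bpm 4/4) — PASS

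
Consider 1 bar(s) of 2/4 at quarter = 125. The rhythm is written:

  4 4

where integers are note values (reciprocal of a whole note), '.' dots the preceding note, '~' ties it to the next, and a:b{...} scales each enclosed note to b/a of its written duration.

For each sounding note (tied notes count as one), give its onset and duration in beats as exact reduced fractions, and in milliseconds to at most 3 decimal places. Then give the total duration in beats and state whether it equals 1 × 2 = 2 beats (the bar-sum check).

1) 0.0ms=0b +480.0ms=1b
2) 480.0ms=1b +480.0ms=1b
Σ=2b of 2 (125bpm 2/4) — PASS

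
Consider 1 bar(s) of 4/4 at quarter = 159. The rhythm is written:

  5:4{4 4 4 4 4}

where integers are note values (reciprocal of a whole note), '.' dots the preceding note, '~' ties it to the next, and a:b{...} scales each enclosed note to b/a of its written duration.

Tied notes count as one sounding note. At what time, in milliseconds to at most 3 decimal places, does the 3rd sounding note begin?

note 3 onset = 8/5b = 603.774ms

1. 0.0ms @ 0 + 301.887ms (4/5)
2. 301.887ms @ 4/5 + 301.887ms (4/5)
3. 603.774ms @ 8/5 + 301.887ms (4/5)
4. 905.66ms @ 12/5 + 301.887ms (4/5)
5. 1207.547ms @ 16/5 + 301.887ms (4/5)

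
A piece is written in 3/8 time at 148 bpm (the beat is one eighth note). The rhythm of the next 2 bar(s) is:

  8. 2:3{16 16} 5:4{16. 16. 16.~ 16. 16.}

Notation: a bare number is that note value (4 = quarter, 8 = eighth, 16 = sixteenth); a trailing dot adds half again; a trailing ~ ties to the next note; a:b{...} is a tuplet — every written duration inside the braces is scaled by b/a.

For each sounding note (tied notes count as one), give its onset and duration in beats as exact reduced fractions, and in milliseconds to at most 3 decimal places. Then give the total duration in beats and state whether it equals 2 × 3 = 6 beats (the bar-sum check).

1) 0.0ms=0b +608.108ms=3/2b
2) 608.108ms=3/2b +304.054ms=3/4b
3) 912.162ms=9/4b +304.054ms=3/4b
4) 1216.216ms=3b +243.243ms=3/5b
5) 1459.459ms=18/5b +243.243ms=3/5b
6) 1702.703ms=21/5b +486.486ms=6/5b
7) 2189.189ms=27/5b +243.243ms=3/5b
Σ=6b of 6 (148bpm 3/8) — PASS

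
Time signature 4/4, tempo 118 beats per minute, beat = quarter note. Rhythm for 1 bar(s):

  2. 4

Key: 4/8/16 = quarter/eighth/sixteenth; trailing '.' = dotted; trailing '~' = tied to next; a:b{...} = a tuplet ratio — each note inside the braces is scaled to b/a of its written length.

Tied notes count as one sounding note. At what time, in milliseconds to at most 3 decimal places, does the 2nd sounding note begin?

note 2 onset = 3b = 1525.424ms

1. 0.0ms @ 0 + 1525.424ms (3)
2. 1525.424ms @ 3 + 508.475ms (1)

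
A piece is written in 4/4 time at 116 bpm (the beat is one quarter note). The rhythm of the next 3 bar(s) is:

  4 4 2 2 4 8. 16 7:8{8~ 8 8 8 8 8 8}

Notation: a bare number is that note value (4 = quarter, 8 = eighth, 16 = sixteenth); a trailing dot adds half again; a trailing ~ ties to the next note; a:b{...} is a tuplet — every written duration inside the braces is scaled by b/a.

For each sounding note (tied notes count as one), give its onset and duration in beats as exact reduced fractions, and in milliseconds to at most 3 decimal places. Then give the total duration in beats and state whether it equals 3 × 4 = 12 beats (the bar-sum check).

1) 0.0ms=0b +517.241ms=1b
2) 517.241ms=1b +517.241ms=1b
3) 1034.483ms=2b +1034.483ms=2b
4) 2068.966ms=4b +1034.483ms=2b
5) 3103.448ms=6b +517.241ms=1b
6) 3620.69ms=7b +387.931ms=3/4b
7) 4008.621ms=31/4b +129.31ms=1/4b
8) 4137.931ms=8b +591.133ms=8/7b
9) 4729.064ms=64/7b +295.567ms=4/7b
10) 5024.631ms=68/7b +295.567ms=4/7b
11) 5320.197ms=72/7b +295.567ms=4/7b
12) 5615.764ms=76/7b +295.567ms=4/7b
13) 5911.33ms=80/7b +295.567ms=4/7b
Σ=12b of 12 (116bpm 4/4) — PASS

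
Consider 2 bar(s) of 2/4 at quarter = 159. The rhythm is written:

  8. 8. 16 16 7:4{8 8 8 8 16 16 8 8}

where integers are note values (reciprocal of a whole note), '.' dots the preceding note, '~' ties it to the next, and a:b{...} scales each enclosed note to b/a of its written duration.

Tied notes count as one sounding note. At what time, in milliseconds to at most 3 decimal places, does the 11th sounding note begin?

1. 0.0ms @ 0 + 283.019ms (3/4)
2. 283.019ms @ 3/4 + 283.019ms (3/4)
3. 566.038ms @ 3/2 + 94.34ms (1/4)
4. 660.377ms @ 7/4 + 94.34ms (1/4)
5. 754.717ms @ 2 + 107.817ms (2/7)
6. 862.534ms @ 16/7 + 107.817ms (2/7)
7. 970.35ms @ 18/7 + 107.817ms (2/7)
8. 1078.167ms @ 20/7 + 107.817ms (2/7)
9. 1185.984ms @ 22/7 + 53.908ms (1/7)
10. 1239.892ms @ 23/7 + 53.908ms (1/7)
11. 1293.801ms @ 24/7 + 107.817ms (2/7)
12. 1401.617ms @ 26/7 + 107.817ms (2/7)

note 11 onset = 24/7b = 1293.801ms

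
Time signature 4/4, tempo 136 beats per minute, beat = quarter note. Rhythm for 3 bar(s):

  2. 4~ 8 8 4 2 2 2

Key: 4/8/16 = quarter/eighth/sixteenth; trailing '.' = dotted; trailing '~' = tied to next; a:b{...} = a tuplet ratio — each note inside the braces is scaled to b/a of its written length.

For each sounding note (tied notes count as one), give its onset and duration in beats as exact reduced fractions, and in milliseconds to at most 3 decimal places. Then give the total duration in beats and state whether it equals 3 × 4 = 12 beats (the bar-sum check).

1) 0.0ms=0b +1323.529ms=3b
2) 1323.529ms=3b +661.765ms=3/2b
3) 1985.294ms=9/2b +220.588ms=1/2b
4) 2205.882ms=5b +441.176ms=1b
5) 2647.059ms=6b +882.353ms=2b
6) 3529.412ms=8b +882.353ms=2b
7) 4411.765ms=10b +882.353ms=2b
Σ=12b of 12 (136bpm 4/4) — PASS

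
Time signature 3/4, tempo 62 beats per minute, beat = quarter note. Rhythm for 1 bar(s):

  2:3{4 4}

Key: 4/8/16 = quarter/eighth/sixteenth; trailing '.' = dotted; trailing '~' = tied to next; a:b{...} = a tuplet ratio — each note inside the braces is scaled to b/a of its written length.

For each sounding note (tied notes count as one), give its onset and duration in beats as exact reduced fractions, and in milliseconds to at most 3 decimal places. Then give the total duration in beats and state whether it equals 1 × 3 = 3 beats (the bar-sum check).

1) 0.0ms=0b +1451.613ms=3/2b
2) 1451.613ms=3/2b +1451.613ms=3/2b
Σ=3b of 3 (62bpm 3/4) — PASS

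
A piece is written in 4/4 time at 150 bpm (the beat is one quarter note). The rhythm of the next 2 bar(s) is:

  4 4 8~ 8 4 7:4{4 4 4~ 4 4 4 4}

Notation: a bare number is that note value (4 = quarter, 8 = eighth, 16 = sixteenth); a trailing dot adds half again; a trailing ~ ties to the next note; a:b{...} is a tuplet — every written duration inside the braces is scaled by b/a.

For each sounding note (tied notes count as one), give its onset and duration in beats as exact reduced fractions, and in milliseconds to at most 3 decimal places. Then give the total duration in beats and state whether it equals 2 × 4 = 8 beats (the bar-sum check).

1) 0.0ms=0b +400.0ms=1b
2) 400.0ms=1b +400.0ms=1b
3) 800.0ms=2b +400.0ms=1b
4) 1200.0ms=3b +400.0ms=1b
5) 1600.0ms=4b +228.571ms=4/7b
6) 1828.571ms=32/7b +228.571ms=4/7b
7) 2057.143ms=36/7b +457.143ms=8/7b
8) 2514.286ms=44/7b +228.571ms=4/7b
9) 2742.857ms=48/7b +228.571ms=4/7b
10) 2971.429ms=52/7b +228.571ms=4/7b
Σ=8b of 8 (150bpm 4/4) — PASS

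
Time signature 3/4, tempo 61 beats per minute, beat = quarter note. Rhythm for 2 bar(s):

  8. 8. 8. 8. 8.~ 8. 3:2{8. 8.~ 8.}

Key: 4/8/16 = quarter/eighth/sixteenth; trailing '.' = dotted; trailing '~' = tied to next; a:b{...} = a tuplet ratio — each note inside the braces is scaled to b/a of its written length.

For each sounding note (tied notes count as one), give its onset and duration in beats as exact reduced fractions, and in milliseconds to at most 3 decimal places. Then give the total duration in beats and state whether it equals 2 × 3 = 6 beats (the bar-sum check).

1) 0.0ms=0b +737.705ms=3/4b
2) 737.705ms=3/4b +737.705ms=3/4b
3) 1475.41ms=3/2b +737.705ms=3/4b
4) 2213.115ms=9/4b +737.705ms=3/4b
5) 2950.82ms=3b +1475.41ms=3/2b
6) 4426.23ms=9/2b +491.803ms=1/2b
7) 4918.033ms=5b +983.607ms=1b
Σ=6b of 6 (61bpm 3/4) — PASS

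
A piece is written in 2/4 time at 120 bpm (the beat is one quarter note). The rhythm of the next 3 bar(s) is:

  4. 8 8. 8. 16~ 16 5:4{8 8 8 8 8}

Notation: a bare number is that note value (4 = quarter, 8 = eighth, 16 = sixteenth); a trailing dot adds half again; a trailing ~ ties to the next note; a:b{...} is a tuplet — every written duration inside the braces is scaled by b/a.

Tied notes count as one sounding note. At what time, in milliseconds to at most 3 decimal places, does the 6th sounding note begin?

note 6 onset = 4b = 2000.0ms

1. 0.0ms @ 0 + 750.0ms (3/2)
2. 750.0ms @ 3/2 + 250.0ms (1/2)
3. 1000.0ms @ 2 + 375.0ms (3/4)
4. 1375.0ms @ 11/4 + 375.0ms (3/4)
5. 1750.0ms @ 7/2 + 250.0ms (1/2)
6. 2000.0ms @ 4 + 200.0ms (2/5)
7. 2200.0ms @ 22/5 + 200.0ms (2/5)
8. 2400.0ms @ 24/5 + 200.0ms (2/5)
9. 2600.0ms @ 26/5 + 200.0ms (2/5)
10. 2800.0ms @ 28/5 + 200.0ms (2/5)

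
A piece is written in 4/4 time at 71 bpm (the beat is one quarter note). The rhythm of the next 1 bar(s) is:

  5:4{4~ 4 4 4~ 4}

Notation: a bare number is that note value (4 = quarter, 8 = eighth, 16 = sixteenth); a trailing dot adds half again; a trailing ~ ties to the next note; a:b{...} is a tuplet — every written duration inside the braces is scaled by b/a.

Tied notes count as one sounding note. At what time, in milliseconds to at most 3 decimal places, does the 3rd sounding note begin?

note 3 onset = 12/5b = 2028.169ms

1. 0.0ms @ 0 + 1352.113ms (8/5)
2. 1352.113ms @ 8/5 + 676.056ms (4/5)
3. 2028.169ms @ 12/5 + 1352.113ms (8/5)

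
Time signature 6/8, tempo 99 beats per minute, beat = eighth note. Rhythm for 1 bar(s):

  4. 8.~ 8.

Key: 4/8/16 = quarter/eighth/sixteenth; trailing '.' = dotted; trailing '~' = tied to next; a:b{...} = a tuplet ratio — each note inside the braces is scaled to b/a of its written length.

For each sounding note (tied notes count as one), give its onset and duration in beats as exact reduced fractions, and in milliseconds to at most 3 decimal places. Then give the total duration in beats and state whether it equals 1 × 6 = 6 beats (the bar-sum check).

1) 0.0ms=0b +1818.182ms=3b
2) 1818.182ms=3b +1818.182ms=3b
Σ=6b of 6 (99bpm 6/8) — PASS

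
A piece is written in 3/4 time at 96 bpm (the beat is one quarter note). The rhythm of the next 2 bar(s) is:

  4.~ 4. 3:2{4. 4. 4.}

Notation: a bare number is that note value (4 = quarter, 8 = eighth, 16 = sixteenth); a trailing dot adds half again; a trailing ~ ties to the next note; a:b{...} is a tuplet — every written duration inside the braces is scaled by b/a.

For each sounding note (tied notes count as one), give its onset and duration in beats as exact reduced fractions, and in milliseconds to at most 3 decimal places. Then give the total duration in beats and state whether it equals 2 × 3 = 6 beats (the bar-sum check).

1) 0.0ms=0b +1875.0ms=3b
2) 1875.0ms=3b +625.0ms=1b
3) 2500.0ms=4b +625.0ms=1b
4) 3125.0ms=5b +625.0ms=1b
Σ=6b of 6 (96bpm 3/4) — PASS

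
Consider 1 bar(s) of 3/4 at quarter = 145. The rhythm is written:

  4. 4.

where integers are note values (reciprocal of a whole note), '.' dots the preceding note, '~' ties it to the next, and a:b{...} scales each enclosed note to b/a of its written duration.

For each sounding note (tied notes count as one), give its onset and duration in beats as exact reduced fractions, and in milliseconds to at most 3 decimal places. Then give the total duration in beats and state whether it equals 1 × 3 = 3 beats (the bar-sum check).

1) 0.0ms=0b +620.69ms=3/2b
2) 620.69ms=3/2b +620.69ms=3/2b
Σ=3b of 3 (145bpm 3/4) — PASS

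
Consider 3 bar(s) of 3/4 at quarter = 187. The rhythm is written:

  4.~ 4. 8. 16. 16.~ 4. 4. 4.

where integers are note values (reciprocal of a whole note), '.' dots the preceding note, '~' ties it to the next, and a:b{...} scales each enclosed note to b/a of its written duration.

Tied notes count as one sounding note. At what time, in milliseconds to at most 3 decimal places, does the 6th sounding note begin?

1. 0.0ms @ 0 + 962.567ms (3)
2. 962.567ms @ 3 + 240.642ms (3/4)
3. 1203.209ms @ 15/4 + 120.321ms (3/8)
4. 1323.529ms @ 33/8 + 601.604ms (15/8)
5. 1925.134ms @ 6 + 481.283ms (3/2)
6. 2406.417ms @ 15/2 + 481.283ms (3/2)

note 6 onset = 15/2b = 2406.417ms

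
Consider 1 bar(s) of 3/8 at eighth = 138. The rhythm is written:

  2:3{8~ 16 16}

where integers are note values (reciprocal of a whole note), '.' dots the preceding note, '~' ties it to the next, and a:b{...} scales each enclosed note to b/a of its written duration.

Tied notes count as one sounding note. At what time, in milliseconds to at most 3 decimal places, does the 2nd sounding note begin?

1. 0.0ms @ 0 + 978.261ms (9/4)
2. 978.261ms @ 9/4 + 326.087ms (3/4)

note 2 onset = 9/4b = 978.261ms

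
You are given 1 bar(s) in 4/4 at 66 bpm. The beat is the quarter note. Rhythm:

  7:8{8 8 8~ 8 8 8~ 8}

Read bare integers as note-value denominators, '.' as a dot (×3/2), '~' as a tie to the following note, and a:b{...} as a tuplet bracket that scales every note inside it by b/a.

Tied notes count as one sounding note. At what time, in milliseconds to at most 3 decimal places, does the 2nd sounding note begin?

1. 0.0ms @ 0 + 519.481ms (4/7)
2. 519.481ms @ 4/7 + 519.481ms (4/7)
3. 1038.961ms @ 8/7 + 1038.961ms (8/7)
4. 2077.922ms @ 16/7 + 519.481ms (4/7)
5. 2597.403ms @ 20/7 + 1038.961ms (8/7)

note 2 onset = 4/7b = 519.481ms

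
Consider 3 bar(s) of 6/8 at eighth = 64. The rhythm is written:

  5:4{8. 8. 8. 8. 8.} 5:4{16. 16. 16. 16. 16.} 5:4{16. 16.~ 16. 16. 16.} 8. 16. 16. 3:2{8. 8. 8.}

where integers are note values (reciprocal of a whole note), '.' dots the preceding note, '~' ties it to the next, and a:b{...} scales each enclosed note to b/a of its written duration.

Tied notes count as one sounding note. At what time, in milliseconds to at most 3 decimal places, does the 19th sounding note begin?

note 19 onset = 16b = 15000.0ms

1. 0.0ms @ 0 + 1125.0ms (6/5)
2. 1125.0ms @ 6/5 + 1125.0ms (6/5)
3. 2250.0ms @ 12/5 + 1125.0ms (6/5)
4. 3375.0ms @ 18/5 + 1125.0ms (6/5)
5. 4500.0ms @ 24/5 + 1125.0ms (6/5)
6. 5625.0ms @ 6 + 562.5ms (3/5)
7. 6187.5ms @ 33/5 + 562.5ms (3/5)
8. 6750.0ms @ 36/5 + 562.5ms (3/5)
9. 7312.5ms @ 39/5 + 562.5ms (3/5)
10. 7875.0ms @ 42/5 + 562.5ms (3/5)
11. 8437.5ms @ 9 + 562.5ms (3/5)
12. 9000.0ms @ 48/5 + 1125.0ms (6/5)
13. 10125.0ms @ 54/5 + 562.5ms (3/5)
14. 10687.5ms @ 57/5 + 562.5ms (3/5)
15. 11250.0ms @ 12 + 1406.25ms (3/2)
16. 12656.25ms @ 27/2 + 703.125ms (3/4)
17. 13359.375ms @ 57/4 + 703.125ms (3/4)
18. 14062.5ms @ 15 + 937.5ms (1)
19. 15000.0ms @ 16 + 937.5ms (1)
20. 15937.5ms @ 17 + 937.5ms (1)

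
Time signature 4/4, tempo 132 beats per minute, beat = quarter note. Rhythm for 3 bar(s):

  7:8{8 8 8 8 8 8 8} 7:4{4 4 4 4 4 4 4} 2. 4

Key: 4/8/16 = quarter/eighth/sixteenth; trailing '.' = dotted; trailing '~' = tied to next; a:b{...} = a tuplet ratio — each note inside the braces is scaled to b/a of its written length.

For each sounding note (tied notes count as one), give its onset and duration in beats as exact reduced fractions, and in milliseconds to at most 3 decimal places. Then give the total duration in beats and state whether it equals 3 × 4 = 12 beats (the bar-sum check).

1) 0.0ms=0b +259.74ms=4/7b
2) 259.74ms=4/7b +259.74ms=4/7b
3) 519.481ms=8/7b +259.74ms=4/7b
4) 779.221ms=12/7b +259.74ms=4/7b
5) 1038.961ms=16/7b +259.74ms=4/7b
6) 1298.701ms=20/7b +259.74ms=4/7b
7) 1558.442ms=24/7b +259.74ms=4/7b
8) 1818.182ms=4b +259.74ms=4/7b
9) 2077.922ms=32/7b +259.74ms=4/7b
10) 2337.662ms=36/7b +259.74ms=4/7b
11) 2597.403ms=40/7b +259.74ms=4/7b
12) 2857.143ms=44/7b +259.74ms=4/7b
13) 3116.883ms=48/7b +259.74ms=4/7b
14) 3376.623ms=52/7b +259.74ms=4/7b
15) 3636.364ms=8b +1363.636ms=3b
16) 5000.0ms=11b +454.545ms=1b
Σ=12b of 12 (132bpm 4/4) — PASS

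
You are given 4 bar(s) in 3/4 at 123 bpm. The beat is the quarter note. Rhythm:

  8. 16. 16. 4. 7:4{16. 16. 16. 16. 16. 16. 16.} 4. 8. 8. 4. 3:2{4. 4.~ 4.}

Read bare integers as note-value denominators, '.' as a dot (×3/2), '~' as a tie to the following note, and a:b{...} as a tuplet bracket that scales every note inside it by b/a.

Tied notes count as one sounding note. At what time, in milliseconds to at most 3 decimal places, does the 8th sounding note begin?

1. 0.0ms @ 0 + 365.854ms (3/4)
2. 365.854ms @ 3/4 + 182.927ms (3/8)
3. 548.78ms @ 9/8 + 182.927ms (3/8)
4. 731.707ms @ 3/2 + 731.707ms (3/2)
5. 1463.415ms @ 3 + 104.53ms (3/14)
6. 1567.944ms @ 45/14 + 104.53ms (3/14)
7. 1672.474ms @ 24/7 + 104.53ms (3/14)
8. 1777.003ms @ 51/14 + 104.53ms (3/14)
9. 1881.533ms @ 27/7 + 104.53ms (3/14)
10. 1986.063ms @ 57/14 + 104.53ms (3/14)
11. 2090.592ms @ 30/7 + 104.53ms (3/14)
12. 2195.122ms @ 9/2 + 731.707ms (3/2)
13. 2926.829ms @ 6 + 365.854ms (3/4)
14. 3292.683ms @ 27/4 + 365.854ms (3/4)
15. 3658.537ms @ 15/2 + 731.707ms (3/2)
16. 4390.244ms @ 9 + 487.805ms (1)
17. 4878.049ms @ 10 + 975.61ms (2)

note 8 onset = 51/14b = 1777.003ms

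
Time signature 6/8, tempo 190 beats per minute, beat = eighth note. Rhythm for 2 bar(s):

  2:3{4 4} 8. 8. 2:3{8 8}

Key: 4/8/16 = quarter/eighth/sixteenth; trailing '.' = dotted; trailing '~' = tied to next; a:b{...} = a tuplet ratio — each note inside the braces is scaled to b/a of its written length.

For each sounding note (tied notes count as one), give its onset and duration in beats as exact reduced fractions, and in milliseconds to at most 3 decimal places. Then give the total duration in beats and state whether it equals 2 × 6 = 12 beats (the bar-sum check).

1) 0.0ms=0b +947.368ms=3b
2) 947.368ms=3b +947.368ms=3b
3) 1894.737ms=6b +473.684ms=3/2b
4) 2368.421ms=15/2b +473.684ms=3/2b
5) 2842.105ms=9b +473.684ms=3/2b
6) 3315.789ms=21/2b +473.684ms=3/2b
Σ=12b of 12 (190bpm 6/8) — PASS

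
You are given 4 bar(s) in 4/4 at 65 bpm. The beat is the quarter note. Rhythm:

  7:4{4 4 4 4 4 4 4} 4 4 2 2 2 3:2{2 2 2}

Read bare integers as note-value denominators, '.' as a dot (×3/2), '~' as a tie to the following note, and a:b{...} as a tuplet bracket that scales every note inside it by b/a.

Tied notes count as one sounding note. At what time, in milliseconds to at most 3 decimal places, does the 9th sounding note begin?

note 9 onset = 5b = 4615.385ms

1. 0.0ms @ 0 + 527.473ms (4/7)
2. 527.473ms @ 4/7 + 527.473ms (4/7)
3. 1054.945ms @ 8/7 + 527.473ms (4/7)
4. 1582.418ms @ 12/7 + 527.473ms (4/7)
5. 2109.89ms @ 16/7 + 527.473ms (4/7)
6. 2637.363ms @ 20/7 + 527.473ms (4/7)
7. 3164.835ms @ 24/7 + 527.473ms (4/7)
8. 3692.308ms @ 4 + 923.077ms (1)
9. 4615.385ms @ 5 + 923.077ms (1)
10. 5538.462ms @ 6 + 1846.154ms (2)
11. 7384.615ms @ 8 + 1846.154ms (2)
12. 9230.769ms @ 10 + 1846.154ms (2)
13. 11076.923ms @ 12 + 1230.769ms (4/3)
14. 12307.692ms @ 40/3 + 1230.769ms (4/3)
15. 13538.462ms @ 44/3 + 1230.769ms (4/3)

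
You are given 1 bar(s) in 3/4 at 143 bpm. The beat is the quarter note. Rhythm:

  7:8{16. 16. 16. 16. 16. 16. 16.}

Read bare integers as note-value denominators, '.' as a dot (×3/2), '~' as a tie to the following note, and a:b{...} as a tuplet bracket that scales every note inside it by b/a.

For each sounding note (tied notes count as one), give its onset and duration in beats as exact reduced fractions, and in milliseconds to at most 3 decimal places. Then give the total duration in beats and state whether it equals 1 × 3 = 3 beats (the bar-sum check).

1) 0.0ms=0b +179.82ms=3/7b
2) 179.82ms=3/7b +179.82ms=3/7b
3) 359.64ms=6/7b +179.82ms=3/7b
4) 539.461ms=9/7b +179.82ms=3/7b
5) 719.281ms=12/7b +179.82ms=3/7b
6) 899.101ms=15/7b +179.82ms=3/7b
7) 1078.921ms=18/7b +179.82ms=3/7b
Σ=3b of 3 (143bpm 3/4) — PASS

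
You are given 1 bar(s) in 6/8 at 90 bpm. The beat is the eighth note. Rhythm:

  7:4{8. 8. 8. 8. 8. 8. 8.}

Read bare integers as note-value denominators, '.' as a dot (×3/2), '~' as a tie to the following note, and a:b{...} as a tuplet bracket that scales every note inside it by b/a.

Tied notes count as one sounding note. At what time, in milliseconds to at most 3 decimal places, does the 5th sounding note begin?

note 5 onset = 24/7b = 2285.714ms

1. 0.0ms @ 0 + 571.429ms (6/7)
2. 571.429ms @ 6/7 + 571.429ms (6/7)
3. 1142.857ms @ 12/7 + 571.429ms (6/7)
4. 1714.286ms @ 18/7 + 571.429ms (6/7)
5. 2285.714ms @ 24/7 + 571.429ms (6/7)
6. 2857.143ms @ 30/7 + 571.429ms (6/7)
7. 3428.571ms @ 36/7 + 571.429ms (6/7)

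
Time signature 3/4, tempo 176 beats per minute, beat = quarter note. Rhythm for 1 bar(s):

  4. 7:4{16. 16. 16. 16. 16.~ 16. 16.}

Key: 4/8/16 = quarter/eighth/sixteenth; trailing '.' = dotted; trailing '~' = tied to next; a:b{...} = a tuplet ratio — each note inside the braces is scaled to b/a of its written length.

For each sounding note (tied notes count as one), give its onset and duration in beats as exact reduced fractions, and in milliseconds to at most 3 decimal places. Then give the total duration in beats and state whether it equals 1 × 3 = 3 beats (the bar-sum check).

1) 0.0ms=0b +511.364ms=3/2b
2) 511.364ms=3/2b +73.052ms=3/14b
3) 584.416ms=12/7b +73.052ms=3/14b
4) 657.468ms=27/14b +73.052ms=3/14b
5) 730.519ms=15/7b +73.052ms=3/14b
6) 803.571ms=33/14b +146.104ms=3/7b
7) 949.675ms=39/14b +73.052ms=3/14b
Σ=3b of 3 (176bpm 3/4) — PASS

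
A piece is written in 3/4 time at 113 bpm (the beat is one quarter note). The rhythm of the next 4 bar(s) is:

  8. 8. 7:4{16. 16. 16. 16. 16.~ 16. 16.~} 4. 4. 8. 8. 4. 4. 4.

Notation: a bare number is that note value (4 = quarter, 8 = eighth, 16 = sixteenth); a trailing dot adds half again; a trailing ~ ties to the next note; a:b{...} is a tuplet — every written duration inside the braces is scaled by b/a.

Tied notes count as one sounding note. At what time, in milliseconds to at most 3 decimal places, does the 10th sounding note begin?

note 10 onset = 6b = 3185.841ms

1. 0.0ms @ 0 + 398.23ms (3/4)
2. 398.23ms @ 3/4 + 398.23ms (3/4)
3. 796.46ms @ 3/2 + 113.78ms (3/14)
4. 910.24ms @ 12/7 + 113.78ms (3/14)
5. 1024.02ms @ 27/14 + 113.78ms (3/14)
6. 1137.8ms @ 15/7 + 113.78ms (3/14)
7. 1251.58ms @ 33/14 + 227.56ms (3/7)
8. 1479.14ms @ 39/14 + 910.24ms (12/7)
9. 2389.381ms @ 9/2 + 796.46ms (3/2)
10. 3185.841ms @ 6 + 398.23ms (3/4)
11. 3584.071ms @ 27/4 + 398.23ms (3/4)
12. 3982.301ms @ 15/2 + 796.46ms (3/2)
13. 4778.761ms @ 9 + 796.46ms (3/2)
14. 5575.221ms @ 21/2 + 796.46ms (3/2)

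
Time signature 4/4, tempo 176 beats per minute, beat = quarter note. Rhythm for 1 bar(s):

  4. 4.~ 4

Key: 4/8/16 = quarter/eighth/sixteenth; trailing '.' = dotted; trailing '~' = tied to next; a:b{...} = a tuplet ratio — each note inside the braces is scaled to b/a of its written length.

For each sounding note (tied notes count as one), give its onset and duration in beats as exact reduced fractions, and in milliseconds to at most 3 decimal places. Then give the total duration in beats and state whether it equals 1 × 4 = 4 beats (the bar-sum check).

1) 0.0ms=0b +511.364ms=3/2b
2) 511.364ms=3/2b +852.273ms=5/2b
Σ=4b of 4 (176bpm 4/4) — PASS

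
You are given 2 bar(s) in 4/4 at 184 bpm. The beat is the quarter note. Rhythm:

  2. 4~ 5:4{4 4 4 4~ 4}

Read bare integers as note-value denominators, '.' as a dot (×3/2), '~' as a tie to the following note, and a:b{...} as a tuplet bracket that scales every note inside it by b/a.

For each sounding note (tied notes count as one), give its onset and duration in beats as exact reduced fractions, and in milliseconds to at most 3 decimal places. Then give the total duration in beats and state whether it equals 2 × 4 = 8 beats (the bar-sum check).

1) 0.0ms=0b +978.261ms=3b
2) 978.261ms=3b +586.957ms=9/5b
3) 1565.217ms=24/5b +260.87ms=4/5b
4) 1826.087ms=28/5b +260.87ms=4/5b
5) 2086.957ms=32/5b +521.739ms=8/5b
Σ=8b of 8 (184bpm 4/4) — PASS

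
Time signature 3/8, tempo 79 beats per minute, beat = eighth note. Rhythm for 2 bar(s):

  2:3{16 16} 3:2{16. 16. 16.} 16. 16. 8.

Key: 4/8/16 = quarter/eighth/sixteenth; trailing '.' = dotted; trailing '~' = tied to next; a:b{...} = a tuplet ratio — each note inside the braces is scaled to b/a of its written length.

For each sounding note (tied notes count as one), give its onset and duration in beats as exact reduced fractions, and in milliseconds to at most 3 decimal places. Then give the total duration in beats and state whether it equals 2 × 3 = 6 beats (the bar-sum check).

1) 0.0ms=0b +569.62ms=3/4b
2) 569.62ms=3/4b +569.62ms=3/4b
3) 1139.241ms=3/2b +379.747ms=1/2b
4) 1518.987ms=2b +379.747ms=1/2b
5) 1898.734ms=5/2b +379.747ms=1/2b
6) 2278.481ms=3b +569.62ms=3/4b
7) 2848.101ms=15/4b +569.62ms=3/4b
8) 3417.722ms=9/2b +1139.241ms=3/2b
Σ=6b of 6 (79bpm 3/8) — PASS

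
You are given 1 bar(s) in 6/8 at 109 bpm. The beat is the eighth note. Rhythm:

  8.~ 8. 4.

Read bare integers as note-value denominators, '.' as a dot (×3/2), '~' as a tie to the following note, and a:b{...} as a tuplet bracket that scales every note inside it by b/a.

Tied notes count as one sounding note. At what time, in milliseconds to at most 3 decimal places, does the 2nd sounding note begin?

1. 0.0ms @ 0 + 1651.376ms (3)
2. 1651.376ms @ 3 + 1651.376ms (3)

note 2 onset = 3b = 1651.376ms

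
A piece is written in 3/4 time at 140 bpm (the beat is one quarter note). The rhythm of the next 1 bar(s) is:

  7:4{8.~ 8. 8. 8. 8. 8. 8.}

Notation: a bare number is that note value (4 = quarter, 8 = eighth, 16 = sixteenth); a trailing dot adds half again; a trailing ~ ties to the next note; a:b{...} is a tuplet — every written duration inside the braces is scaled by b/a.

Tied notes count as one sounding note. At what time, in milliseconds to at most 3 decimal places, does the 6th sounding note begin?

1. 0.0ms @ 0 + 367.347ms (6/7)
2. 367.347ms @ 6/7 + 183.673ms (3/7)
3. 551.02ms @ 9/7 + 183.673ms (3/7)
4. 734.694ms @ 12/7 + 183.673ms (3/7)
5. 918.367ms @ 15/7 + 183.673ms (3/7)
6. 1102.041ms @ 18/7 + 183.673ms (3/7)

note 6 onset = 18/7b = 1102.041ms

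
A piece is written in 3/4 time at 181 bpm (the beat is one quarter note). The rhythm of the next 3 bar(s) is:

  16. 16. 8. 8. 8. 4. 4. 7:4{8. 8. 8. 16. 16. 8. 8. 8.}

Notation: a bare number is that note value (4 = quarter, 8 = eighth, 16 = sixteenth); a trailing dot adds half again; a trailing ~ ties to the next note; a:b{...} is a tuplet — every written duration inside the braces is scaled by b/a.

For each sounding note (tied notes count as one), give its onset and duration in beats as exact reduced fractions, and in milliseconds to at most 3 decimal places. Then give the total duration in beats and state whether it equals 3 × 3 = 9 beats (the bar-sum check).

1) 0.0ms=0b +124.309ms=3/8b
2) 124.309ms=3/8b +124.309ms=3/8b
3) 248.619ms=3/4b +248.619ms=3/4b
4) 497.238ms=3/2b +248.619ms=3/4b
5) 745.856ms=9/4b +248.619ms=3/4b
6) 994.475ms=3b +497.238ms=3/2b
7) 1491.713ms=9/2b +497.238ms=3/2b
8) 1988.95ms=6b +142.068ms=3/7b
9) 2131.018ms=45/7b +142.068ms=3/7b
10) 2273.086ms=48/7b +142.068ms=3/7b
11) 2415.154ms=51/7b +71.034ms=3/14b
12) 2486.188ms=15/2b +71.034ms=3/14b
13) 2557.222ms=54/7b +142.068ms=3/7b
14) 2699.29ms=57/7b +142.068ms=3/7b
15) 2841.358ms=60/7b +142.068ms=3/7b
Σ=9b of 9 (181bpm 3/4) — PASS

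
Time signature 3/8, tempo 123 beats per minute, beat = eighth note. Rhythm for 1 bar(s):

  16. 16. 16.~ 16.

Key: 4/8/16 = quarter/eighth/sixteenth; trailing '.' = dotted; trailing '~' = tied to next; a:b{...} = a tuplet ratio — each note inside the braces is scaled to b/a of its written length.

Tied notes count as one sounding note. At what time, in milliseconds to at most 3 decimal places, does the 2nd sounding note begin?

1. 0.0ms @ 0 + 365.854ms (3/4)
2. 365.854ms @ 3/4 + 365.854ms (3/4)
3. 731.707ms @ 3/2 + 731.707ms (3/2)

note 2 onset = 3/4b = 365.854ms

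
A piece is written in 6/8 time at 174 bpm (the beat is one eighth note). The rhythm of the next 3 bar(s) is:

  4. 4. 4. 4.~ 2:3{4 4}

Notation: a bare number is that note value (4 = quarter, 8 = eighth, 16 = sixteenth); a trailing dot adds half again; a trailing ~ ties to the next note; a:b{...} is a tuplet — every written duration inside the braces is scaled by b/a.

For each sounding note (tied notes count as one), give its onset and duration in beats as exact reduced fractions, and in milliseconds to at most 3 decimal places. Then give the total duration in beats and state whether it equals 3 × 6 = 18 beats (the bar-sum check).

1) 0.0ms=0b +1034.483ms=3b
2) 1034.483ms=3b +1034.483ms=3b
3) 2068.966ms=6b +1034.483ms=3b
4) 3103.448ms=9b +2068.966ms=6b
5) 5172.414ms=15b +1034.483ms=3b
Σ=18b of 18 (174bpm 6/8) — PASS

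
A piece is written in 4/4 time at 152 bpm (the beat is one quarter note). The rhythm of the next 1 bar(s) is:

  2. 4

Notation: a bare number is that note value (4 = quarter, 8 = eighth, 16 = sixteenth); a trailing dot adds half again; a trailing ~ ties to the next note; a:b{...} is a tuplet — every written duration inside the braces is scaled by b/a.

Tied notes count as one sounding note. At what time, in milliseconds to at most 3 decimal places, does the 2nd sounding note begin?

1. 0.0ms @ 0 + 1184.211ms (3)
2. 1184.211ms @ 3 + 394.737ms (1)

note 2 onset = 3b = 1184.211ms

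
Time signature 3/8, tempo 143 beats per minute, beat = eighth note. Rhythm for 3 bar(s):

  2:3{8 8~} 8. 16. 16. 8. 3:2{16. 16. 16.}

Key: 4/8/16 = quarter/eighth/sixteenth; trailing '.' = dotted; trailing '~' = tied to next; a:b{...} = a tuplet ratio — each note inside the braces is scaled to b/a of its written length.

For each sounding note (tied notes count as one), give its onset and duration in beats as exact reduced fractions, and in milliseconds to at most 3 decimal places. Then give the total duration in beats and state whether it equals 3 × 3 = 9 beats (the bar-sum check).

1) 0.0ms=0b +629.371ms=3/2b
2) 629.371ms=3/2b +1258.741ms=3b
3) 1888.112ms=9/2b +314.685ms=3/4b
4) 2202.797ms=21/4b +314.685ms=3/4b
5) 2517.483ms=6b +629.371ms=3/2b
6) 3146.853ms=15/2b +209.79ms=1/2b
7) 3356.643ms=8b +209.79ms=1/2b
8) 3566.434ms=17/2b +209.79ms=1/2b
Σ=9b of 9 (143bpm 3/8) — PASS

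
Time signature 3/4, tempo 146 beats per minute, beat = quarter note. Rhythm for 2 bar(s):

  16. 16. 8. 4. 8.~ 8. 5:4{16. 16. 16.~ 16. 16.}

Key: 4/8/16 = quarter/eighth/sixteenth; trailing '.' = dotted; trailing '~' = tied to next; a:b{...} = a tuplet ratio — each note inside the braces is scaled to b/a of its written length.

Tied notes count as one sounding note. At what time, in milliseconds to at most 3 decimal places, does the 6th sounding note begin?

1. 0.0ms @ 0 + 154.11ms (3/8)
2. 154.11ms @ 3/8 + 154.11ms (3/8)
3. 308.219ms @ 3/4 + 308.219ms (3/4)
4. 616.438ms @ 3/2 + 616.438ms (3/2)
5. 1232.877ms @ 3 + 616.438ms (3/2)
6. 1849.315ms @ 9/2 + 123.288ms (3/10)
7. 1972.603ms @ 24/5 + 123.288ms (3/10)
8. 2095.89ms @ 51/10 + 246.575ms (3/5)
9. 2342.466ms @ 57/10 + 123.288ms (3/10)

note 6 onset = 9/2b = 1849.315ms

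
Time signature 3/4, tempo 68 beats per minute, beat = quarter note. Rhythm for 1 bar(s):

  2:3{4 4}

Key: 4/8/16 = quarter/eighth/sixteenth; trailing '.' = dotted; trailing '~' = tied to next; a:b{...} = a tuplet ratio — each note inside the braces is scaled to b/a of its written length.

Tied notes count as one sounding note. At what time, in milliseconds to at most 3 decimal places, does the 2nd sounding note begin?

1. 0.0ms @ 0 + 1323.529ms (3/2)
2. 1323.529ms @ 3/2 + 1323.529ms (3/2)

note 2 onset = 3/2b = 1323.529ms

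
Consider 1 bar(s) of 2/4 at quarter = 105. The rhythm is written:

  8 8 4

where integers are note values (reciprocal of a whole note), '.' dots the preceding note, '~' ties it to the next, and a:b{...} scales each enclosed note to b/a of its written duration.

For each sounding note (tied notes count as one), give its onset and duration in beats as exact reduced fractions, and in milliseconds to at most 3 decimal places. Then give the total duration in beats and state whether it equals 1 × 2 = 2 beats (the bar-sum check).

1) 0.0ms=0b +285.714ms=1/2b
2) 285.714ms=1/2b +285.714ms=1/2b
3) 571.429ms=1b +571.429ms=1b
Σ=2b of 2 (105bpm 2/4) — PASS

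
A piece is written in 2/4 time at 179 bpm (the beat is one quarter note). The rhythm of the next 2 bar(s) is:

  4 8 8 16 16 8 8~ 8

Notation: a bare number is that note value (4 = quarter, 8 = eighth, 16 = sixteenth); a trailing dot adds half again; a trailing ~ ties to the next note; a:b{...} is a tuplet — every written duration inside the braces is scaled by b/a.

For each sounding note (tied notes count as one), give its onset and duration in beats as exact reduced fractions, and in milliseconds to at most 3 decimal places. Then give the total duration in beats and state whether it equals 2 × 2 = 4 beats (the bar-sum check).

1) 0.0ms=0b +335.196ms=1b
2) 335.196ms=1b +167.598ms=1/2b
3) 502.793ms=3/2b +167.598ms=1/2b
4) 670.391ms=2b +83.799ms=1/4b
5) 754.19ms=9/4b +83.799ms=1/4b
6) 837.989ms=5/2b +167.598ms=1/2b
7) 1005.587ms=3b +335.196ms=1b
Σ=4b of 4 (179bpm 2/4) — PASS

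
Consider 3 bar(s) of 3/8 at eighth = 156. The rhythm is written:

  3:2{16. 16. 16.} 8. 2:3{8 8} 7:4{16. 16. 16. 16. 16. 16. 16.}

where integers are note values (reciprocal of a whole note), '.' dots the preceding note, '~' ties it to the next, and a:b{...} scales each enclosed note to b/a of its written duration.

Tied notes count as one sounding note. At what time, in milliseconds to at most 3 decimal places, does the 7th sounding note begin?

note 7 onset = 6b = 2307.692ms

1. 0.0ms @ 0 + 192.308ms (1/2)
2. 192.308ms @ 1/2 + 192.308ms (1/2)
3. 384.615ms @ 1 + 192.308ms (1/2)
4. 576.923ms @ 3/2 + 576.923ms (3/2)
5. 1153.846ms @ 3 + 576.923ms (3/2)
6. 1730.769ms @ 9/2 + 576.923ms (3/2)
7. 2307.692ms @ 6 + 164.835ms (3/7)
8. 2472.527ms @ 45/7 + 164.835ms (3/7)
9. 2637.363ms @ 48/7 + 164.835ms (3/7)
10. 2802.198ms @ 51/7 + 164.835ms (3/7)
11. 2967.033ms @ 54/7 + 164.835ms (3/7)
12. 3131.868ms @ 57/7 + 164.835ms (3/7)
13. 3296.703ms @ 60/7 + 164.835ms (3/7)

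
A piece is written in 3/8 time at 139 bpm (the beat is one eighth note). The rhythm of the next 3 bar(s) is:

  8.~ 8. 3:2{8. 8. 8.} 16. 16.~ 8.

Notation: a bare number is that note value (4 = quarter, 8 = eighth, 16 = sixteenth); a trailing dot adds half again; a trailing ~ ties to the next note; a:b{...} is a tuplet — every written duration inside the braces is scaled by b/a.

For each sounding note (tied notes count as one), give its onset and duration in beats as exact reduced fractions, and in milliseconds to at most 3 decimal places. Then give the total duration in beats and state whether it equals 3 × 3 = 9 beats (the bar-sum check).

1) 0.0ms=0b +1294.964ms=3b
2) 1294.964ms=3b +431.655ms=1b
3) 1726.619ms=4b +431.655ms=1b
4) 2158.273ms=5b +431.655ms=1b
5) 2589.928ms=6b +323.741ms=3/4b
6) 2913.669ms=27/4b +971.223ms=9/4b
Σ=9b of 9 (139bpm 3/8) — PASS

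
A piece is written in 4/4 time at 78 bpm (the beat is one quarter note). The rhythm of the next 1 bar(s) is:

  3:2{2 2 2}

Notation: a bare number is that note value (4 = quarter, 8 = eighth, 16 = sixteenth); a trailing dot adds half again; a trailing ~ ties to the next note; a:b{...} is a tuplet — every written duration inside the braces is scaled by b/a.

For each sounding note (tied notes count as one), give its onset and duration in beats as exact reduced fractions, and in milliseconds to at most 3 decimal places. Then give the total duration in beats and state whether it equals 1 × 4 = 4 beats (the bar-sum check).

1) 0.0ms=0b +1025.641ms=4/3b
2) 1025.641ms=4/3b +1025.641ms=4/3b
3) 2051.282ms=8/3b +1025.641ms=4/3b
Σ=4b of 4 (78bpm 4/4) — PASS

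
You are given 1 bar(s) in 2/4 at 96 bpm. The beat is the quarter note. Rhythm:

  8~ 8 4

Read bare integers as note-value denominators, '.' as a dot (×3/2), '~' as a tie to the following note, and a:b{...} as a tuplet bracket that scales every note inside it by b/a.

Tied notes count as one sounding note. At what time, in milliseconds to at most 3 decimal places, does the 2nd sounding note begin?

note 2 onset = 1b = 625.0ms

1. 0.0ms @ 0 + 625.0ms (1)
2. 625.0ms @ 1 + 625.0ms (1)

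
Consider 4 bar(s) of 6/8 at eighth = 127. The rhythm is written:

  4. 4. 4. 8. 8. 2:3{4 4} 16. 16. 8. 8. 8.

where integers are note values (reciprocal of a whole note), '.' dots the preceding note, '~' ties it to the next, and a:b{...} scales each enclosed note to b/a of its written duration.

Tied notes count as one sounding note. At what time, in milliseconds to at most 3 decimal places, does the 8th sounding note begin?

note 8 onset = 18b = 8503.937ms

1. 0.0ms @ 0 + 1417.323ms (3)
2. 1417.323ms @ 3 + 1417.323ms (3)
3. 2834.646ms @ 6 + 1417.323ms (3)
4. 4251.969ms @ 9 + 708.661ms (3/2)
5. 4960.63ms @ 21/2 + 708.661ms (3/2)
6. 5669.291ms @ 12 + 1417.323ms (3)
7. 7086.614ms @ 15 + 1417.323ms (3)
8. 8503.937ms @ 18 + 354.331ms (3/4)
9. 8858.268ms @ 75/4 + 354.331ms (3/4)
10. 9212.598ms @ 39/2 + 708.661ms (3/2)
11. 9921.26ms @ 21 + 708.661ms (3/2)
12. 10629.921ms @ 45/2 + 708.661ms (3/2)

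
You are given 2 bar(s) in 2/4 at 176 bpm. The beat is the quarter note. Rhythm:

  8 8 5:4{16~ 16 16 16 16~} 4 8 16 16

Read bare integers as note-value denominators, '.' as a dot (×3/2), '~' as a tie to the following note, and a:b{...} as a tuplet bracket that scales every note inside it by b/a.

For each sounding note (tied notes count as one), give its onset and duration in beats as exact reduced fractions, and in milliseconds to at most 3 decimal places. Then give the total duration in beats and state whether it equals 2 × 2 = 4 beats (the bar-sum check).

1) 0.0ms=0b +170.455ms=1/2b
2) 170.455ms=1/2b +170.455ms=1/2b
3) 340.909ms=1b +136.364ms=2/5b
4) 477.273ms=7/5b +68.182ms=1/5b
5) 545.455ms=8/5b +68.182ms=1/5b
6) 613.636ms=9/5b +409.091ms=6/5b
7) 1022.727ms=3b +170.455ms=1/2b
8) 1193.182ms=7/2b +85.227ms=1/4b
9) 1278.409ms=15/4b +85.227ms=1/4b
Σ=4b of 4 (176bpm 2/4) — PASS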